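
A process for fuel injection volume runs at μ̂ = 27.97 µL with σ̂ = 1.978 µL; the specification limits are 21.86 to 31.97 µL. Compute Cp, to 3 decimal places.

Cp = (USL − LSL) / (6σ̂) = (31.97 − 21.86) / (6 × 1.978) = 10.1100 / 11.8680 = 0.8519

0.852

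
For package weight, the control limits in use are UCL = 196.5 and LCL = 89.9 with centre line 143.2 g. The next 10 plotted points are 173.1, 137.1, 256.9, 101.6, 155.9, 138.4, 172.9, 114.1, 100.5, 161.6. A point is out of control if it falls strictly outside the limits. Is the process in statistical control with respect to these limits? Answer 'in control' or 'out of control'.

Compare each point to [89.9, 196.5]: sample 3 = 256.9 > UCL.

out of control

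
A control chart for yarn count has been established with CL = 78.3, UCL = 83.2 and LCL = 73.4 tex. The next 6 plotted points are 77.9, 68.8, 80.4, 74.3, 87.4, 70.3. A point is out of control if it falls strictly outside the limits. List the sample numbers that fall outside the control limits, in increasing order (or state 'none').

Compare each point to [73.4, 83.2]: sample 2 = 68.8 < LCL; sample 5 = 87.4 > UCL; sample 6 = 70.3 < LCL.

2, 5, 6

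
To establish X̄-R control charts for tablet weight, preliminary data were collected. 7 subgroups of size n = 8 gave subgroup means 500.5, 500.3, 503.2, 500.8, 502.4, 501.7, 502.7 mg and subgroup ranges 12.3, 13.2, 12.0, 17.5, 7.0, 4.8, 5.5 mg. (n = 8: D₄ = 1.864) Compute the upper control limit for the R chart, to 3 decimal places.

R̄ = (12.3 + 13.2 + 12.0 + 17.5 + 7.0 + 4.8 + 5.5) / 7 = 72.3000 / 7 = 10.3286
UCL_R = D₄·R̄ = 1.864 × 10.3286 = 19.2525

19.252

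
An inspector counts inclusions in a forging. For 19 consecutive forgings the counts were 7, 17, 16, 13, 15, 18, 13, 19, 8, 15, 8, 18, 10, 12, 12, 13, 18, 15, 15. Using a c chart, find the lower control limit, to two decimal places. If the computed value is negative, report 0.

2.65

c̄ = (7 + 17 + 16 + 13 + 15 + 18 + 13 + 19 + 8 + 15 + 8 + 18 + 10 + 12 + 12 + 13 + 18 + 15 + 15) / 19 = 262 / 19 = 13.7895
LCL = c̄ − 3√c̄ = 13.7895 − 3 × 3.7134 = 2.6492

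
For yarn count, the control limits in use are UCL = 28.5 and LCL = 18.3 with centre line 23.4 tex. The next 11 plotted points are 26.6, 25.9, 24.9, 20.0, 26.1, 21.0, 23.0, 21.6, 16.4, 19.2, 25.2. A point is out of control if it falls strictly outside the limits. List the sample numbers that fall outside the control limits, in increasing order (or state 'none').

Compare each point to [18.3, 28.5]: sample 9 = 16.4 < LCL.

9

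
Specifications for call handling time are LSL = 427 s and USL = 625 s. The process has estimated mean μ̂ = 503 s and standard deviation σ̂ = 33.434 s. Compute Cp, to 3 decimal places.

Cp = (USL − LSL) / (6σ̂) = (625 − 427) / (6 × 33.434) = 198.0000 / 200.6040 = 0.9870

0.987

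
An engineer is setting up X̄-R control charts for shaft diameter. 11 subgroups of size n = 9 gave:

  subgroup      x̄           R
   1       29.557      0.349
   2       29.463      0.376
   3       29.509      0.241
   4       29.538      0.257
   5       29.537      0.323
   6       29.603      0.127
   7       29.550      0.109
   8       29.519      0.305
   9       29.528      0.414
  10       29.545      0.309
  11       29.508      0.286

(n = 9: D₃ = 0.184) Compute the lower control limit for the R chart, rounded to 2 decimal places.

0.05

R̄ = (0.349 + 0.376 + 0.241 + 0.257 + 0.323 + 0.127 + 0.109 + 0.305 + 0.414 + 0.309 + 0.286) / 11 = 3.0960 / 11 = 0.2815
LCL_R = D₃·R̄ = 0.184 × 0.2815 = 0.0518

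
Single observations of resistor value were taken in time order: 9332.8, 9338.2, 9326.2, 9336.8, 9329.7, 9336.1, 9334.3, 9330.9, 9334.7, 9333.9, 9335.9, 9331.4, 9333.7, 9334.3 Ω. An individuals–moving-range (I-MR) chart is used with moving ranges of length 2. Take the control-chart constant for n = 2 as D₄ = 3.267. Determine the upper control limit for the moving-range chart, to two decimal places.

Moving ranges: 5.4, 12.0, 10.6, 7.1, 6.4, 1.8, 3.4, 3.8, 0.8, 2.0, 4.5, 2.3, 0.6; M̄R̄ = 60.7000 / 13 = 4.6692
UCL_MR = D₄·M̄R̄ = 3.267 × 4.6692 = 15.2544

15.25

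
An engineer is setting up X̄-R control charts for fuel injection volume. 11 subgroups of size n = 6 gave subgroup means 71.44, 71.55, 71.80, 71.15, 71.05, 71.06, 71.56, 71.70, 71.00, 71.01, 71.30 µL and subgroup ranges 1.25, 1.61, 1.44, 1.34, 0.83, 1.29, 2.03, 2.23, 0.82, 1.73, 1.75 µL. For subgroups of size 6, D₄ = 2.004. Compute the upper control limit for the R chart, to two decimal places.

2.97

R̄ = (1.25 + 1.61 + 1.44 + 1.34 + 0.83 + 1.29 + 2.03 + 2.23 + 0.82 + 1.73 + 1.75) / 11 = 16.3200 / 11 = 1.4836
UCL_R = D₄·R̄ = 2.004 × 1.4836 = 2.9732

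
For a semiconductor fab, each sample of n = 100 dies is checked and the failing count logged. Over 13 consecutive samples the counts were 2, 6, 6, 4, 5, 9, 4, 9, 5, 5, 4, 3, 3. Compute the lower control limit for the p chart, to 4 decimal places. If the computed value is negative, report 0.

0.0000

p̄ = Σdᵢ / (k·n) = 65 / (13 × 100) = 0.05000
LCL = p̄ − 3·√(p̄(1−p̄)/n) = 0.05000 − 3 × 0.02179 = -0.01538 → 0 (negative, so LCL = 0)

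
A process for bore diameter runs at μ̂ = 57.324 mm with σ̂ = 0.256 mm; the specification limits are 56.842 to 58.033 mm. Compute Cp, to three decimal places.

Cp = (USL − LSL) / (6σ̂) = (58.033 − 56.842) / (6 × 0.256) = 1.1910 / 1.5360 = 0.7754

0.775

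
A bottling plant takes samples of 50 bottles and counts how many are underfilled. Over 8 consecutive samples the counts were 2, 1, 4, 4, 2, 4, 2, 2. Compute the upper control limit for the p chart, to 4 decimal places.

p̄ = Σdᵢ / (k·n) = 21 / (8 × 50) = 0.05250
UCL = p̄ + 3·√(p̄(1−p̄)/n) = 0.05250 + 3 × √(0.05250×0.94750/50) = 0.05250 + 3 × 0.03154 = 0.14712

0.1471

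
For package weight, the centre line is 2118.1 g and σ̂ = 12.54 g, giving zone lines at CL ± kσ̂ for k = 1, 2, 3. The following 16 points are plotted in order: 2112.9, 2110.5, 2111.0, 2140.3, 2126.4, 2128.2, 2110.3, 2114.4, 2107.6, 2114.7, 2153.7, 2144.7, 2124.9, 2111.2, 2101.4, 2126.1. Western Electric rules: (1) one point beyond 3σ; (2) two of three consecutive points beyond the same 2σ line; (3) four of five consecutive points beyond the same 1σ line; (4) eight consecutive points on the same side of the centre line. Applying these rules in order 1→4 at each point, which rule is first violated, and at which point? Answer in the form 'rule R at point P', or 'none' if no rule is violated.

Zone of each point (C = within 1σ̂, B = 1σ̂–2σ̂, A = 2σ̂–3σ̂, * = beyond 3σ̂; sign = side of CL): 1:-C, 2:-C, 3:-C, 4:+B, 5:+C, 6:+C, 7:-C, 8:-C, 9:-C, 10:-C, 11:+A, 12:+A, 13:+C, 14:-C, 15:-B, 16:+C
Rule 2 (two of three consecutive points beyond the same 2σ limit) is satisfied at point 12.

rule 2 at point 12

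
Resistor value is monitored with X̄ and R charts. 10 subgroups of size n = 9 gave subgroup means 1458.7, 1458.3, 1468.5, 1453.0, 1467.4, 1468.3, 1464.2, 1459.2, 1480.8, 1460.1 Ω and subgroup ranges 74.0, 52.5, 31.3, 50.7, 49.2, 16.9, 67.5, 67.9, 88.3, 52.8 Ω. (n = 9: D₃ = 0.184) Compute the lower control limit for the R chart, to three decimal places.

R̄ = (74.0 + 52.5 + 31.3 + 50.7 + 49.2 + 16.9 + 67.5 + 67.9 + 88.3 + 52.8) / 10 = 551.1000 / 10 = 55.1100
LCL_R = D₃·R̄ = 0.184 × 55.1100 = 10.1402

10.140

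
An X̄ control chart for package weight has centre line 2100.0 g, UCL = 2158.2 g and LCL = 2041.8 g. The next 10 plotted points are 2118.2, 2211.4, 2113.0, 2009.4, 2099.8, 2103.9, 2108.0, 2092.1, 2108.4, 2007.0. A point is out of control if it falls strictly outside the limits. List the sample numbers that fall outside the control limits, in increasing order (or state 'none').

2, 4, 10

Compare each point to [2041.8, 2158.2]: sample 2 = 2211.4 > UCL; sample 4 = 2009.4 < LCL; sample 10 = 2007.0 < LCL.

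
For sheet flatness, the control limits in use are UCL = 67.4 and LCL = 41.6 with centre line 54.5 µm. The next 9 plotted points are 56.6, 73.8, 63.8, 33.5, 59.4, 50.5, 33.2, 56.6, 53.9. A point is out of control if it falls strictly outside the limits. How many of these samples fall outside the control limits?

3

Compare each point to [41.6, 67.4]: sample 2 = 73.8 > UCL; sample 4 = 33.5 < LCL; sample 7 = 33.2 < LCL.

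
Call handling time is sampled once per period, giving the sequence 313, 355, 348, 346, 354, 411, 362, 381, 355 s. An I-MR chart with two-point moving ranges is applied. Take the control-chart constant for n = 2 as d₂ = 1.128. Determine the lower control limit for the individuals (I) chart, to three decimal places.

288.520

X̄ = (313 + 355 + 348 + 346 + 354 + 411 + 362 + 381 + 355) / 9 = 358.3333
Moving ranges: 42, 7, 2, 8, 57, 49, 19, 26; M̄R̄ = 210.0000 / 8 = 26.2500
LCL = X̄ − 3·M̄R̄/d₂ = 358.3333 − 3 × 26.2500 / 1.128 = 288.5195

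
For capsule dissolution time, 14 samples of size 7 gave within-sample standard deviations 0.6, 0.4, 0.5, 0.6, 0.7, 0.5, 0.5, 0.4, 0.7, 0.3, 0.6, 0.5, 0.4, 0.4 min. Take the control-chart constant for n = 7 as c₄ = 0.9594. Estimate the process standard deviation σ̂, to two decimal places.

s̄ = (0.6 + 0.4 + 0.5 + 0.6 + 0.7 + 0.5 + 0.5 + 0.4 + 0.7 + 0.3 + 0.6 + 0.5 + 0.4 + 0.4) / 14 = 0.5071
σ̂ = s̄ / c₄ = 0.5071 / 0.9594 = 0.5286

0.53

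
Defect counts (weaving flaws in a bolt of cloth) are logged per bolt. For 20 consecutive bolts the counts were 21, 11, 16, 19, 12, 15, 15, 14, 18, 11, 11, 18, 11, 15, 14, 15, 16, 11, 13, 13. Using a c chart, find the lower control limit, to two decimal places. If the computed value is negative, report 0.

c̄ = (21 + 11 + 16 + 19 + 12 + 15 + 15 + 14 + 18 + 11 + 11 + 18 + 11 + 15 + 14 + 15 + 16 + 11 + 13 + 13) / 20 = 289 / 20 = 14.4500
LCL = c̄ − 3√c̄ = 14.4500 − 3 × 3.8013 = 3.0461

3.05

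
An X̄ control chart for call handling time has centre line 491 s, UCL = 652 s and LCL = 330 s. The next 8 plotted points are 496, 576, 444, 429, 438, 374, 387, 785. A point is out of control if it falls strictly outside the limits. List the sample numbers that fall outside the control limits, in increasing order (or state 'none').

8

Compare each point to [330, 652]: sample 8 = 785 > UCL.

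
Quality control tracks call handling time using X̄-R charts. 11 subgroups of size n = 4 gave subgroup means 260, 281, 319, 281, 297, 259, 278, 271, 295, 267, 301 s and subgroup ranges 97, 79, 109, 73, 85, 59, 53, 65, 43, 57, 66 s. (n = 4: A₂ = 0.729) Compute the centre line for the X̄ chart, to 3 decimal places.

X̄̄ = (260 + 281 + 319 + 281 + 297 + 259 + 278 + 271 + 295 + 267 + 301) / 11 = 3109.0000 / 11 = 282.6364
CL = X̄̄ = 282.6364

282.636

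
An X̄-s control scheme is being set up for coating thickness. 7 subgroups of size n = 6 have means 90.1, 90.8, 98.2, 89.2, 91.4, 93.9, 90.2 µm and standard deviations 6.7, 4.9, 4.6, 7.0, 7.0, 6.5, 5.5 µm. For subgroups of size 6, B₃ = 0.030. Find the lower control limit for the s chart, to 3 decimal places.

s̄ = (6.7 + 4.9 + 4.6 + 7.0 + 7.0 + 6.5 + 5.5) / 7 = 6.0286
LCL_s = B₃·s̄ = 0.030 × 6.0286 = 0.1809

0.181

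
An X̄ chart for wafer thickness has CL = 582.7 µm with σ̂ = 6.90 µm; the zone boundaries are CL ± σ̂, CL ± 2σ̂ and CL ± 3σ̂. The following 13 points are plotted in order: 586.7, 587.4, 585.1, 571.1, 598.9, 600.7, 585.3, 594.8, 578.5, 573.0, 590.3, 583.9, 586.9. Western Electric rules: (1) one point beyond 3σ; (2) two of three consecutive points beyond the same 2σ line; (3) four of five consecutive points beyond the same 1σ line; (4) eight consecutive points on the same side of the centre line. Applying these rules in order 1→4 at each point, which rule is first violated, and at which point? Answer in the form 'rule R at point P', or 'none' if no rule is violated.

Zone of each point (C = within 1σ̂, B = 1σ̂–2σ̂, A = 2σ̂–3σ̂, * = beyond 3σ̂; sign = side of CL): 1:+C, 2:+C, 3:+C, 4:-B, 5:+A, 6:+A, 7:+C, 8:+B, 9:-C, 10:-B, 11:+B, 12:+C, 13:+C
Rule 2 (two of three consecutive points beyond the same 2σ limit) is satisfied at point 6.

rule 2 at point 6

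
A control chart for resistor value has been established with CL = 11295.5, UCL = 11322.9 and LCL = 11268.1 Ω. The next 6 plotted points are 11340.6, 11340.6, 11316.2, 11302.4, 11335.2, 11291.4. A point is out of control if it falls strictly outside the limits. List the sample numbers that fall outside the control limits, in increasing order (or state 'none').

Compare each point to [11268.1, 11322.9]: sample 1 = 11340.6 > UCL; sample 2 = 11340.6 > UCL; sample 5 = 11335.2 > UCL.

1, 2, 5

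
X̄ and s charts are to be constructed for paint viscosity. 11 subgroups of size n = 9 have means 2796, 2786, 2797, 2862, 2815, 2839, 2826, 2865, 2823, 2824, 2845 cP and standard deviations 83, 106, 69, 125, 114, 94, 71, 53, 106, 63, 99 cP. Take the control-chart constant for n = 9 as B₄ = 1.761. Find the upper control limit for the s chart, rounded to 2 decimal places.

157.37

s̄ = (83 + 106 + 69 + 125 + 114 + 94 + 71 + 53 + 106 + 63 + 99) / 11 = 89.3636
UCL_s = B₄·s̄ = 1.761 × 89.3636 = 157.3694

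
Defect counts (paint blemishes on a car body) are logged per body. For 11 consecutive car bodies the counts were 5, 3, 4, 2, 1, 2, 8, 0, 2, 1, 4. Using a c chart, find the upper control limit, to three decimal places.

c̄ = (5 + 3 + 4 + 2 + 1 + 2 + 8 + 0 + 2 + 1 + 4) / 11 = 32 / 11 = 2.9091
UCL = c̄ + 3√c̄ = 2.9091 + 3 × √2.9091 = 2.9091 + 3 × 1.7056 = 8.0259

8.026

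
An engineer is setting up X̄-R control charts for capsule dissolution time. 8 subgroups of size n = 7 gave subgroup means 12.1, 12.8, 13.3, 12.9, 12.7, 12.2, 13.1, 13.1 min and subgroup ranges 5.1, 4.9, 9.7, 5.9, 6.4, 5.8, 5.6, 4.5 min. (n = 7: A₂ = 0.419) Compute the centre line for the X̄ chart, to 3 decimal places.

12.775

X̄̄ = (12.1 + 12.8 + 13.3 + 12.9 + 12.7 + 12.2 + 13.1 + 13.1) / 8 = 102.2000 / 8 = 12.7750
CL = X̄̄ = 12.7750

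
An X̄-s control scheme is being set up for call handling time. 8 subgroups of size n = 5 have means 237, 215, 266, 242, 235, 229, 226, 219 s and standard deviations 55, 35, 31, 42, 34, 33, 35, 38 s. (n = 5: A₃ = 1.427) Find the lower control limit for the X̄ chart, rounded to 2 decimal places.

X̄̄ = (237 + 215 + 266 + 242 + 235 + 229 + 226 + 219) / 8 = 233.6250
s̄ = (55 + 35 + 31 + 42 + 34 + 33 + 35 + 38) / 8 = 37.8750
LCL = X̄̄ − A₃·s̄ = 233.6250 − 1.427 × 37.8750 = 179.5774

179.58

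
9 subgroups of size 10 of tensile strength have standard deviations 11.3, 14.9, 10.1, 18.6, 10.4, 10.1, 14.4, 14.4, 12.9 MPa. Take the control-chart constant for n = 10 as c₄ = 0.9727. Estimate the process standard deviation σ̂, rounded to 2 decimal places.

s̄ = (11.3 + 14.9 + 10.1 + 18.6 + 10.4 + 10.1 + 14.4 + 14.4 + 12.9) / 9 = 13.0111
σ̂ = s̄ / c₄ = 13.0111 / 0.9727 = 13.3763

13.38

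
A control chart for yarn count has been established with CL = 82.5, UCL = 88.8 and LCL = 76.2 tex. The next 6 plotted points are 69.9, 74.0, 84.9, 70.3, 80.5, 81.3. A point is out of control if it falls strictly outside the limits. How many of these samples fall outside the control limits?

3

Compare each point to [76.2, 88.8]: sample 1 = 69.9 < LCL; sample 2 = 74.0 < LCL; sample 4 = 70.3 < LCL.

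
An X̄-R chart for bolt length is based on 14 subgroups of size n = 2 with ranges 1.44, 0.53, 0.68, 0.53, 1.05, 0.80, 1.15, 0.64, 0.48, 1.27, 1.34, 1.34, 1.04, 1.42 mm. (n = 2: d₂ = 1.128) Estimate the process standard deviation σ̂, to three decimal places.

R̄ = (1.44 + 0.53 + 0.68 + 0.53 + 1.05 + 0.80 + 1.15 + 0.64 + 0.48 + 1.27 + 1.34 + 1.34 + 1.04 + 1.42) / 14 = 0.9793
σ̂ = R̄ / d₂ = 0.9793 / 1.128 = 0.8682

0.868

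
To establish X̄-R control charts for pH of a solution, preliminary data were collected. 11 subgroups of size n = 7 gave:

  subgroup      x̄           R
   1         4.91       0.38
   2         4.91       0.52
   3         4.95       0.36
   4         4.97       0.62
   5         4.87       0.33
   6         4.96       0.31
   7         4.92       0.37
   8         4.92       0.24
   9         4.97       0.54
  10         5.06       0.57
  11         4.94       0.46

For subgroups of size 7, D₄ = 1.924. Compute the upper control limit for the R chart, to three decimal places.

0.822

R̄ = (0.38 + 0.52 + 0.36 + 0.62 + 0.33 + 0.31 + 0.37 + 0.24 + 0.54 + 0.57 + 0.46) / 11 = 4.7000 / 11 = 0.4273
UCL_R = D₄·R̄ = 1.924 × 0.4273 = 0.8221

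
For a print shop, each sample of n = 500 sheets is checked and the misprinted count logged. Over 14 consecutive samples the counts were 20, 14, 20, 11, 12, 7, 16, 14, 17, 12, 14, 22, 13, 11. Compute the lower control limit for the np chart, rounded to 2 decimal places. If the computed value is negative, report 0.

p̄ = Σdᵢ / (k·n) = 203 / (14 × 500) = 0.02900
LCL = np̄ − 3·√(np̄(1−p̄)) = 14.5000 − 3 × 3.7523 = 3.2432

3.24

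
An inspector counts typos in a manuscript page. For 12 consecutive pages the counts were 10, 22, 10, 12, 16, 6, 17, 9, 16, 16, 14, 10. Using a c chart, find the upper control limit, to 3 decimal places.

24.052

c̄ = (10 + 22 + 10 + 12 + 16 + 6 + 17 + 9 + 16 + 16 + 14 + 10) / 12 = 158 / 12 = 13.1667
UCL = c̄ + 3√c̄ = 13.1667 + 3 × √13.1667 = 13.1667 + 3 × 3.6286 = 24.0524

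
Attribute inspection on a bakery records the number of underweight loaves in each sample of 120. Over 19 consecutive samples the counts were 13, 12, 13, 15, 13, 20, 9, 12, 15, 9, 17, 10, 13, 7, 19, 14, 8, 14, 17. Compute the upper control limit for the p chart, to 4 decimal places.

p̄ = Σdᵢ / (k·n) = 250 / (19 × 120) = 0.10965
UCL = p̄ + 3·√(p̄(1−p̄)/n) = 0.10965 + 3 × √(0.10965×0.89035/120) = 0.10965 + 3 × 0.02852 = 0.19522

0.1952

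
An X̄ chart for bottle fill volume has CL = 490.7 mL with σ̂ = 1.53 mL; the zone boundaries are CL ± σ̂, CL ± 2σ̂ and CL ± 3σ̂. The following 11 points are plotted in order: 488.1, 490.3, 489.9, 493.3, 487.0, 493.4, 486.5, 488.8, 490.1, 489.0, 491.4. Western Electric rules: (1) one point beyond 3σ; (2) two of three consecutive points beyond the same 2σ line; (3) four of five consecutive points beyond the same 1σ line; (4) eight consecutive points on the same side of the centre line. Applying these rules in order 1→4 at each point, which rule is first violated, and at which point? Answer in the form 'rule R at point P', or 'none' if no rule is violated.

Zone of each point (C = within 1σ̂, B = 1σ̂–2σ̂, A = 2σ̂–3σ̂, * = beyond 3σ̂; sign = side of CL): 1:-B, 2:-C, 3:-C, 4:+B, 5:-A, 6:+B, 7:-A, 8:-B, 9:-C, 10:-B, 11:+C
Rule 2 (two of three consecutive points beyond the same 2σ limit) is satisfied at point 7.

rule 2 at point 7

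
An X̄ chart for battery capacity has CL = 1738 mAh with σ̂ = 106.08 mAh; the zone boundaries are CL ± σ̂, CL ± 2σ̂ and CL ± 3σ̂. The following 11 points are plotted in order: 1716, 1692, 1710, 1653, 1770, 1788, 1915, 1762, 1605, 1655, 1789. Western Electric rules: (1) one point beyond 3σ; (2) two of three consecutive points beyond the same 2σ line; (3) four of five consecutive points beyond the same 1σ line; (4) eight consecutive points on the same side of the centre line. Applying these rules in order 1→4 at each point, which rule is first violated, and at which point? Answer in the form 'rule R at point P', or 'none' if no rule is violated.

Zone of each point (C = within 1σ̂, B = 1σ̂–2σ̂, A = 2σ̂–3σ̂, * = beyond 3σ̂; sign = side of CL): 1:-C, 2:-C, 3:-C, 4:-C, 5:+C, 6:+C, 7:+B, 8:+C, 9:-B, 10:-C, 11:+C
No rule fires across all 11 points.

none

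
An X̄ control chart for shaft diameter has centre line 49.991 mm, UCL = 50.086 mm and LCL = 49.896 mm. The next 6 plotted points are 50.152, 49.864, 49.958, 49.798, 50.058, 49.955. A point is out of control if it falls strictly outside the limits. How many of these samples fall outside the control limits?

Compare each point to [49.896, 50.086]: sample 1 = 50.152 > UCL; sample 2 = 49.864 < LCL; sample 4 = 49.798 < LCL.

3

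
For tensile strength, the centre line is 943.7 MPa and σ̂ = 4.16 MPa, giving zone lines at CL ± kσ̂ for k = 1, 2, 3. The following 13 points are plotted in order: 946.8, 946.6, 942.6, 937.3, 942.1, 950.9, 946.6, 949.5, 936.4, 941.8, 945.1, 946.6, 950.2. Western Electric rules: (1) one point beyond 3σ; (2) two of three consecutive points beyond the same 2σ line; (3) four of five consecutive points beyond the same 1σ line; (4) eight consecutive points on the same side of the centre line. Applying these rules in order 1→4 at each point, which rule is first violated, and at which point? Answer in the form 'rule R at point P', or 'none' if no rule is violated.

Zone of each point (C = within 1σ̂, B = 1σ̂–2σ̂, A = 2σ̂–3σ̂, * = beyond 3σ̂; sign = side of CL): 1:+C, 2:+C, 3:-C, 4:-B, 5:-C, 6:+B, 7:+C, 8:+B, 9:-B, 10:-C, 11:+C, 12:+C, 13:+B
No rule fires across all 13 points.

none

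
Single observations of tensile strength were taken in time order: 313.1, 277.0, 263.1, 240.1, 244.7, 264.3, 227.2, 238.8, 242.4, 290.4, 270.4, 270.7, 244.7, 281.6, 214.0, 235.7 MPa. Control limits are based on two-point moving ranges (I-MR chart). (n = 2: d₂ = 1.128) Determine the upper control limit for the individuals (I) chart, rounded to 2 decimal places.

X̄ = (313.1 + 277.0 + 263.1 + 240.1 + 244.7 + 264.3 + 227.2 + 238.8 + 242.4 + 290.4 + 270.4 + 270.7 + 244.7 + 281.6 + 214.0 + 235.7) / 16 = 257.3875
Moving ranges: 36.1, 13.9, 23.0, 4.6, 19.6, 37.1, 11.6, 3.6, 48.0, 20.0, 0.3, 26.0, 36.9, 67.6, 21.7; M̄R̄ = 370.0000 / 15 = 24.6667
UCL = X̄ + 3·M̄R̄/d₂ = 257.3875 + 3 × 24.6667 / 1.128 = 322.9903

322.99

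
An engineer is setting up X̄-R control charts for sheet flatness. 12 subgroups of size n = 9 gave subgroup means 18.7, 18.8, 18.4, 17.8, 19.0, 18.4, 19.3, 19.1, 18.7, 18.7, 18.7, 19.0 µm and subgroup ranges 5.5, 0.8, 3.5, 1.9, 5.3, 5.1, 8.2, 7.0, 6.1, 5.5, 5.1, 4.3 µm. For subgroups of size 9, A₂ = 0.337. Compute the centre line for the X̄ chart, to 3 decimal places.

X̄̄ = (18.7 + 18.8 + 18.4 + 17.8 + 19.0 + 18.4 + 19.3 + 19.1 + 18.7 + 18.7 + 18.7 + 19.0) / 12 = 224.6000 / 12 = 18.7167
CL = X̄̄ = 18.7167

18.717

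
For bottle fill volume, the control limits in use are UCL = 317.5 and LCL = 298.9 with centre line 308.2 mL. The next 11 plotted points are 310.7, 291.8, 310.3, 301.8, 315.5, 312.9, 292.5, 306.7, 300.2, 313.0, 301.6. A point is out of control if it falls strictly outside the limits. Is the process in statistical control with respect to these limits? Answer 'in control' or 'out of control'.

Compare each point to [298.9, 317.5]: sample 2 = 291.8 < LCL; sample 7 = 292.5 < LCL.

out of control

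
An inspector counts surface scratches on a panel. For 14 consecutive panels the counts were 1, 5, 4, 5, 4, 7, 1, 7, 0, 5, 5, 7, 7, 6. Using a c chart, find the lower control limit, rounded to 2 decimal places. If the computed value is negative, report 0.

0.00

c̄ = (1 + 5 + 4 + 5 + 4 + 7 + 1 + 7 + 0 + 5 + 5 + 7 + 7 + 6) / 14 = 64 / 14 = 4.5714
LCL = c̄ − 3√c̄ = 4.5714 − 3 × 2.1381 = -1.8428 → 0 (cannot be negative)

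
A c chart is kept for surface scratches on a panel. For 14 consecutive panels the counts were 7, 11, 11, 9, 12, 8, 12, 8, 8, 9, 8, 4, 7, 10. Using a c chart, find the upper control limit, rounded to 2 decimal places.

c̄ = (7 + 11 + 11 + 9 + 12 + 8 + 12 + 8 + 8 + 9 + 8 + 4 + 7 + 10) / 14 = 124 / 14 = 8.8571
UCL = c̄ + 3√c̄ = 8.8571 + 3 × √8.8571 = 8.8571 + 3 × 2.9761 = 17.7854

17.79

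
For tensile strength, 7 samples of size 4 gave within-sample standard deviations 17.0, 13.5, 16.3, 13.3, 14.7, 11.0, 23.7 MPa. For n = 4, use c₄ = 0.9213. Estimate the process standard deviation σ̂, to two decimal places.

s̄ = (17.0 + 13.5 + 16.3 + 13.3 + 14.7 + 11.0 + 23.7) / 7 = 15.6429
σ̂ = s̄ / c₄ = 15.6429 / 0.9213 = 16.9791

16.98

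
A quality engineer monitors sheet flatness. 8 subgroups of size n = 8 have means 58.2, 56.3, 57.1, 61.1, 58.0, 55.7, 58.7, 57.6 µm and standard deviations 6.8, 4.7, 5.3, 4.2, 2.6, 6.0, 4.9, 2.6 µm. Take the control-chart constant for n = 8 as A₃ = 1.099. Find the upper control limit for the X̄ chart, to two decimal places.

62.93

X̄̄ = (58.2 + 56.3 + 57.1 + 61.1 + 58.0 + 55.7 + 58.7 + 57.6) / 8 = 57.8375
s̄ = (6.8 + 4.7 + 5.3 + 4.2 + 2.6 + 6.0 + 4.9 + 2.6) / 8 = 4.6375
UCL = X̄̄ + A₃·s̄ = 57.8375 + 1.099 × 4.6375 = 62.9341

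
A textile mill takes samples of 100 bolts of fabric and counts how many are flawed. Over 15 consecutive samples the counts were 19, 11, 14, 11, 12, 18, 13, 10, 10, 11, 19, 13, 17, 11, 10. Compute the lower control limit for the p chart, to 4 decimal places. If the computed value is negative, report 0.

0.0309

p̄ = Σdᵢ / (k·n) = 199 / (15 × 100) = 0.13267
LCL = p̄ − 3·√(p̄(1−p̄)/n) = 0.13267 − 3 × 0.03392 = 0.03090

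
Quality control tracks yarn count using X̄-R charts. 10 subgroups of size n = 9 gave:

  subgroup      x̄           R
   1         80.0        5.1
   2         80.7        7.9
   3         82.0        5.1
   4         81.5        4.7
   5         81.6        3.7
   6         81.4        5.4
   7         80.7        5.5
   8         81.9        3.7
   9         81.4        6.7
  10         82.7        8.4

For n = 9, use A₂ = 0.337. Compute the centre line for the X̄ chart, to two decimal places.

X̄̄ = (80.0 + 80.7 + 82.0 + 81.5 + 81.6 + 81.4 + 80.7 + 81.9 + 81.4 + 82.7) / 10 = 813.9000 / 10 = 81.3900
CL = X̄̄ = 81.3900

81.39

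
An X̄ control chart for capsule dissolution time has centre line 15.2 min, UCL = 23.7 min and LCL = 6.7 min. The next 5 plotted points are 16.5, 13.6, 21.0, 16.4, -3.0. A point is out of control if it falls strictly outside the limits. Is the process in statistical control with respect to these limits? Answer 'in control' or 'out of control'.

Compare each point to [6.7, 23.7]: sample 5 = -3.0 < LCL.

out of control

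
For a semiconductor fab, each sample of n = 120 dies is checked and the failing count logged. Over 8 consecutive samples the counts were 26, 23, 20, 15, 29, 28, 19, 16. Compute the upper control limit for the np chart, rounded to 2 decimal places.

p̄ = Σdᵢ / (k·n) = 176 / (8 × 120) = 0.18333
UCL = np̄ + 3·√(np̄(1−p̄)) = 22.0000 + 3 × √(22.0000×0.81667) = 22.0000 + 3 × 4.2387 = 34.7161

34.72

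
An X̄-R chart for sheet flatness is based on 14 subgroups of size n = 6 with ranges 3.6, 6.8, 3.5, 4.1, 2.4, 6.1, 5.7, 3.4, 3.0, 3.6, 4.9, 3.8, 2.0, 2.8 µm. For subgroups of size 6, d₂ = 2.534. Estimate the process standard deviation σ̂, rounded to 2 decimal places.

R̄ = (3.6 + 6.8 + 3.5 + 4.1 + 2.4 + 6.1 + 5.7 + 3.4 + 3.0 + 3.6 + 4.9 + 3.8 + 2.0 + 2.8) / 14 = 3.9786
σ̂ = R̄ / d₂ = 3.9786 / 2.534 = 1.5701

1.57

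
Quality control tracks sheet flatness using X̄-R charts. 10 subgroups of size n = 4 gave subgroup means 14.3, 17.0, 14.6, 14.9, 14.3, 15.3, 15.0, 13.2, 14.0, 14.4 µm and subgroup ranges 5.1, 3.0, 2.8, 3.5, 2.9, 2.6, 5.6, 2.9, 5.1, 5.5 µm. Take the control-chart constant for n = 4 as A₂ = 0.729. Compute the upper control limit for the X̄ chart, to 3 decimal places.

X̄̄ = (14.3 + 17.0 + 14.6 + 14.9 + 14.3 + 15.3 + 15.0 + 13.2 + 14.0 + 14.4) / 10 = 147.0000 / 10 = 14.7000
R̄ = (5.1 + 3.0 + 2.8 + 3.5 + 2.9 + 2.6 + 5.6 + 2.9 + 5.1 + 5.5) / 10 = 39.0000 / 10 = 3.9000
UCL = X̄̄ + A₂·R̄ = 14.7000 + 0.729 × 3.9000 = 17.5431

17.543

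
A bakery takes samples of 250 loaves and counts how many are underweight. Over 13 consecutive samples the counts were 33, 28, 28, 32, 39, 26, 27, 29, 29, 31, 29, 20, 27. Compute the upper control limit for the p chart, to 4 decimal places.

p̄ = Σdᵢ / (k·n) = 378 / (13 × 250) = 0.11631
UCL = p̄ + 3·√(p̄(1−p̄)/n) = 0.11631 + 3 × √(0.11631×0.88369/250) = 0.11631 + 3 × 0.02028 = 0.17714

0.1771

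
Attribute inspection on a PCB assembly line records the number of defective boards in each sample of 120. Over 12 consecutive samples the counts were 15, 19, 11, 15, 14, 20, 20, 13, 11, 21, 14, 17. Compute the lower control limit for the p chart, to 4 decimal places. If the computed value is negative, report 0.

0.0393

p̄ = Σdᵢ / (k·n) = 190 / (12 × 120) = 0.13194
LCL = p̄ − 3·√(p̄(1−p̄)/n) = 0.13194 − 3 × 0.03089 = 0.03926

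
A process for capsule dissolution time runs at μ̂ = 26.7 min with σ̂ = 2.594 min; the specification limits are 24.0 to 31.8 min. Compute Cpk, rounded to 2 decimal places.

Cpu = (USL − μ̂) / (3σ̂) = (31.8 − 26.7) / (3 × 2.594) = 0.6554; Cpl = (μ̂ − LSL) / (3σ̂) = (26.7 − 24.0) / (3 × 2.594) = 0.3470; Cpk = min(Cpu, Cpl) = 0.3470

0.35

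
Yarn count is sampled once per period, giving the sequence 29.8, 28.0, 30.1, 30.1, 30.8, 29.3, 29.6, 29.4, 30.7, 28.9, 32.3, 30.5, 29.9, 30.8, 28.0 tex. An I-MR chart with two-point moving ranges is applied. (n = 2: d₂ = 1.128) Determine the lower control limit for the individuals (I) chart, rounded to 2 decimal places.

26.23

X̄ = (29.8 + 28.0 + 30.1 + 30.1 + 30.8 + 29.3 + 29.6 + 29.4 + 30.7 + 28.9 + 32.3 + 30.5 + 29.9 + 30.8 + 28.0) / 15 = 29.8800
Moving ranges: 1.8, 2.1, 0.0, 0.7, 1.5, 0.3, 0.2, 1.3, 1.8, 3.4, 1.8, 0.6, 0.9, 2.8; M̄R̄ = 19.2000 / 14 = 1.3714
LCL = X̄ − 3·M̄R̄/d₂ = 29.8800 − 3 × 1.3714 / 1.128 = 26.2326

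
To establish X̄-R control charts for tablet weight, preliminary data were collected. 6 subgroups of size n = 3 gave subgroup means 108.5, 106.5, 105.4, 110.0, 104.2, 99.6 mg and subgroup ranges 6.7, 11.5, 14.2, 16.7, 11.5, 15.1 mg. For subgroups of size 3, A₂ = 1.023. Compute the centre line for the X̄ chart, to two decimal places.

X̄̄ = (108.5 + 106.5 + 105.4 + 110.0 + 104.2 + 99.6) / 6 = 634.2000 / 6 = 105.7000
CL = X̄̄ = 105.7000

105.70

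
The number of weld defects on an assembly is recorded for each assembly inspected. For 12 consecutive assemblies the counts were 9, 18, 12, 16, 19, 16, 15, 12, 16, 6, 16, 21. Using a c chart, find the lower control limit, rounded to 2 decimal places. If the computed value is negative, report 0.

3.18

c̄ = (9 + 18 + 12 + 16 + 19 + 16 + 15 + 12 + 16 + 6 + 16 + 21) / 12 = 176 / 12 = 14.6667
LCL = c̄ − 3√c̄ = 14.6667 − 3 × 3.8297 = 3.1775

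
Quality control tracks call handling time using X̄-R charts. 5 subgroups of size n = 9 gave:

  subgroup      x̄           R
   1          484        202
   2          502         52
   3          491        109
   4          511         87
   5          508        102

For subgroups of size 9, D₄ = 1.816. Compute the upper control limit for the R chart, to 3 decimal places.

200.486

R̄ = (202 + 52 + 109 + 87 + 102) / 5 = 552.0000 / 5 = 110.4000
UCL_R = D₄·R̄ = 1.816 × 110.4000 = 200.4864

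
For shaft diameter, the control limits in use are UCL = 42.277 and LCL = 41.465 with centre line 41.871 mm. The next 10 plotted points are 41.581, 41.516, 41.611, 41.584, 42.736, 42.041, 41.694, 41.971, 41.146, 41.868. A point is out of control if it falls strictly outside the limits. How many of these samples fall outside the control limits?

2

Compare each point to [41.465, 42.277]: sample 5 = 42.736 > UCL; sample 9 = 41.146 < LCL.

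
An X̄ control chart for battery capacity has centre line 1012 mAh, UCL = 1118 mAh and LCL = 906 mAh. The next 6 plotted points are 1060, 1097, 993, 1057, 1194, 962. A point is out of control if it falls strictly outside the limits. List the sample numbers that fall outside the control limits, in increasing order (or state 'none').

Compare each point to [906, 1118]: sample 5 = 1194 > UCL.

5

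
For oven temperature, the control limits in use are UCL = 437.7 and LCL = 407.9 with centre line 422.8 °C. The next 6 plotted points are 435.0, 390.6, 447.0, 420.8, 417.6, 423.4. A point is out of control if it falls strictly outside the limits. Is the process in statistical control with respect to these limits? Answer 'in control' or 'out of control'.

Compare each point to [407.9, 437.7]: sample 2 = 390.6 < LCL; sample 3 = 447.0 > UCL.

out of control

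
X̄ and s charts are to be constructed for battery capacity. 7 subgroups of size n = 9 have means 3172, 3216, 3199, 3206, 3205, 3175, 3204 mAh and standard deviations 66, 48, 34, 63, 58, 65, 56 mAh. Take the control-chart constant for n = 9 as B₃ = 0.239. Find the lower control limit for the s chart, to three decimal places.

s̄ = (66 + 48 + 34 + 63 + 58 + 65 + 56) / 7 = 55.7143
LCL_s = B₃·s̄ = 0.239 × 55.7143 = 13.3157

13.316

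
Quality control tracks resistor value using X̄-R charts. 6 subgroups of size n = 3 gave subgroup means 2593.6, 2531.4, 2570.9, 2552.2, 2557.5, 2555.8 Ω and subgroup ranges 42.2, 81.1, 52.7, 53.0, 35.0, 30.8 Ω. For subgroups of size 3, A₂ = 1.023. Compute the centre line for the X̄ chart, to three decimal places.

2560.233

X̄̄ = (2593.6 + 2531.4 + 2570.9 + 2552.2 + 2557.5 + 2555.8) / 6 = 15361.4000 / 6 = 2560.2333
CL = X̄̄ = 2560.2333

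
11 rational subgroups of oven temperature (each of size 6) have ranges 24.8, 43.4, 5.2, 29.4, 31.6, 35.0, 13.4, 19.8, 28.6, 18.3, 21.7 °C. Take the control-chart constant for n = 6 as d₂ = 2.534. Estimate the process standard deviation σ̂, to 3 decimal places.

R̄ = (24.8 + 43.4 + 5.2 + 29.4 + 31.6 + 35.0 + 13.4 + 19.8 + 28.6 + 18.3 + 21.7) / 11 = 24.6545
σ̂ = R̄ / d₂ = 24.6545 / 2.534 = 9.7295

9.729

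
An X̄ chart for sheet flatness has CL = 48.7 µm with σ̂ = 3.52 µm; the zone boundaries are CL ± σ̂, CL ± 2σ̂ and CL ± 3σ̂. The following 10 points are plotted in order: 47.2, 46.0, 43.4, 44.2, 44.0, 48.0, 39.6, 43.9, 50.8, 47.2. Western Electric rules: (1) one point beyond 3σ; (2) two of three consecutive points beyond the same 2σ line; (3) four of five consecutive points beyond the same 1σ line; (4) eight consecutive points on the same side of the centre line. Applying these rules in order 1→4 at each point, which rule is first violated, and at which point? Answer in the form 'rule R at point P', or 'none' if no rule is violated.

rule 3 at point 7

Zone of each point (C = within 1σ̂, B = 1σ̂–2σ̂, A = 2σ̂–3σ̂, * = beyond 3σ̂; sign = side of CL): 1:-C, 2:-C, 3:-B, 4:-B, 5:-B, 6:-C, 7:-A, 8:-B, 9:+C, 10:-C
Rule 3 (four of five consecutive points beyond the same 1σ limit) is satisfied at point 7.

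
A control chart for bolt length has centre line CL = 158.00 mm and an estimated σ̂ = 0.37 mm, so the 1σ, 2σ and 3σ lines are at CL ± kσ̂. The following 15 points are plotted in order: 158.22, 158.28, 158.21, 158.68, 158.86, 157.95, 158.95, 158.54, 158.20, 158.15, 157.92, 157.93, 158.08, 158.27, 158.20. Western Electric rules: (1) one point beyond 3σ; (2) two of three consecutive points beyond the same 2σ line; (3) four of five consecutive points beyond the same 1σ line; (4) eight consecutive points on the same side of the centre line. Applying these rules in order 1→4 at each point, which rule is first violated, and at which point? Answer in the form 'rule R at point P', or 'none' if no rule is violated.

rule 2 at point 7

Zone of each point (C = within 1σ̂, B = 1σ̂–2σ̂, A = 2σ̂–3σ̂, * = beyond 3σ̂; sign = side of CL): 1:+C, 2:+C, 3:+C, 4:+B, 5:+A, 6:-C, 7:+A, 8:+B, 9:+C, 10:+C, 11:-C, 12:-C, 13:+C, 14:+C, 15:+C
Rule 2 (two of three consecutive points beyond the same 2σ limit) is satisfied at point 7.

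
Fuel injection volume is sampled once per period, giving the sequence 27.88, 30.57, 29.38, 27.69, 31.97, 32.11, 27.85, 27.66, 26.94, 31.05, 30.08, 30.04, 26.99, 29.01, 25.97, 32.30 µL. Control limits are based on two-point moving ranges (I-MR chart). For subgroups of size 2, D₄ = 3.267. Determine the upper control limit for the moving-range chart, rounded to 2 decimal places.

7.56

Moving ranges: 2.69, 1.19, 1.69, 4.28, 0.14, 4.26, 0.19, 0.72, 4.11, 0.97, 0.04, 3.05, 2.02, 3.04, 6.33; M̄R̄ = 34.7200 / 15 = 2.3147
UCL_MR = D₄·M̄R̄ = 3.267 × 2.3147 = 7.5620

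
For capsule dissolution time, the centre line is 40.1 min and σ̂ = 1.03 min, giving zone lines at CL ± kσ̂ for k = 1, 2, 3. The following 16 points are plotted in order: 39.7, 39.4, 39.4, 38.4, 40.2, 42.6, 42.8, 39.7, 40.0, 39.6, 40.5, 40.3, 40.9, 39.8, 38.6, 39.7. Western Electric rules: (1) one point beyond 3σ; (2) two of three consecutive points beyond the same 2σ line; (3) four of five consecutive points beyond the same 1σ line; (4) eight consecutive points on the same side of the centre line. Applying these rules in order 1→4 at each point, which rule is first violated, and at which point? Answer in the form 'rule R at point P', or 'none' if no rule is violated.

rule 2 at point 7

Zone of each point (C = within 1σ̂, B = 1σ̂–2σ̂, A = 2σ̂–3σ̂, * = beyond 3σ̂; sign = side of CL): 1:-C, 2:-C, 3:-C, 4:-B, 5:+C, 6:+A, 7:+A, 8:-C, 9:-C, 10:-C, 11:+C, 12:+C, 13:+C, 14:-C, 15:-B, 16:-C
Rule 2 (two of three consecutive points beyond the same 2σ limit) is satisfied at point 7.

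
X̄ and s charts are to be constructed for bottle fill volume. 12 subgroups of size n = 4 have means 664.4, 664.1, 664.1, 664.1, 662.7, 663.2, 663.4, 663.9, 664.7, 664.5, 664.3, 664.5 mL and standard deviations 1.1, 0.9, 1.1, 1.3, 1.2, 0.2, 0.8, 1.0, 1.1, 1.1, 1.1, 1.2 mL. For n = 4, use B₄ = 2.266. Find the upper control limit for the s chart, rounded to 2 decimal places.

2.28

s̄ = (1.1 + 0.9 + 1.1 + 1.3 + 1.2 + 0.2 + 0.8 + 1.0 + 1.1 + 1.1 + 1.1 + 1.2) / 12 = 1.0083
UCL_s = B₄·s̄ = 2.266 × 1.0083 = 2.2849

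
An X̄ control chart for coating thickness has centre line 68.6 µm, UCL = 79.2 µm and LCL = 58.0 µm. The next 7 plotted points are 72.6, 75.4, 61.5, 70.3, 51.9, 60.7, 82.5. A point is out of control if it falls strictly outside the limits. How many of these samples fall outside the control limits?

Compare each point to [58.0, 79.2]: sample 5 = 51.9 < LCL; sample 7 = 82.5 > UCL.

2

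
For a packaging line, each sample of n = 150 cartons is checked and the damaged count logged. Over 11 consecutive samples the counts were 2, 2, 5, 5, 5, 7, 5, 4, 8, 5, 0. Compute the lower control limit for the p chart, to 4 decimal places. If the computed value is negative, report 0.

0.0000

p̄ = Σdᵢ / (k·n) = 48 / (11 × 150) = 0.02909
LCL = p̄ − 3·√(p̄(1−p̄)/n) = 0.02909 − 3 × 0.01372 = -0.01208 → 0 (negative, so LCL = 0)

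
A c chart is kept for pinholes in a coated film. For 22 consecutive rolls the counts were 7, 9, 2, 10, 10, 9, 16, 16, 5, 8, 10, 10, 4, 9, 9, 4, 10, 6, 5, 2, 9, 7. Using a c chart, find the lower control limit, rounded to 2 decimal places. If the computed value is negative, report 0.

c̄ = (7 + 9 + 2 + 10 + 10 + 9 + 16 + 16 + 5 + 8 + 10 + 10 + 4 + 9 + 9 + 4 + 10 + 6 + 5 + 2 + 9 + 7) / 22 = 177 / 22 = 8.0455
LCL = c̄ − 3√c̄ = 8.0455 − 3 × 2.8365 = -0.4639 → 0 (cannot be negative)

0.00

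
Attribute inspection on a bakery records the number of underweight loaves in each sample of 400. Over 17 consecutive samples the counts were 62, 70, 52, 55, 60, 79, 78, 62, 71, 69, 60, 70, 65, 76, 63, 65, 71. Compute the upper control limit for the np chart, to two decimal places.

p̄ = Σdᵢ / (k·n) = 1128 / (17 × 400) = 0.16588
UCL = np̄ + 3·√(np̄(1−p̄)) = 66.3529 + 3 × √(66.3529×0.83412) = 66.3529 + 3 × 7.4395 = 88.6714

88.67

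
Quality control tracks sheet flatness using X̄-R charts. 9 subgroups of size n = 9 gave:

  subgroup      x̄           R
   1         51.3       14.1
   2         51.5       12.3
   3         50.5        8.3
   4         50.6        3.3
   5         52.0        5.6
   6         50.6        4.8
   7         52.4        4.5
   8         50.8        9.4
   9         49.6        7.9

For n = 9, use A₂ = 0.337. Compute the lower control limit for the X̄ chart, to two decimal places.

X̄̄ = (51.3 + 51.5 + 50.5 + 50.6 + 52.0 + 50.6 + 52.4 + 50.8 + 49.6) / 9 = 459.3000 / 9 = 51.0333
R̄ = (14.1 + 12.3 + 8.3 + 3.3 + 5.6 + 4.8 + 4.5 + 9.4 + 7.9) / 9 = 70.2000 / 9 = 7.8000
LCL = X̄̄ − A₂·R̄ = 51.0333 − 0.337 × 7.8000 = 48.4047

48.40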